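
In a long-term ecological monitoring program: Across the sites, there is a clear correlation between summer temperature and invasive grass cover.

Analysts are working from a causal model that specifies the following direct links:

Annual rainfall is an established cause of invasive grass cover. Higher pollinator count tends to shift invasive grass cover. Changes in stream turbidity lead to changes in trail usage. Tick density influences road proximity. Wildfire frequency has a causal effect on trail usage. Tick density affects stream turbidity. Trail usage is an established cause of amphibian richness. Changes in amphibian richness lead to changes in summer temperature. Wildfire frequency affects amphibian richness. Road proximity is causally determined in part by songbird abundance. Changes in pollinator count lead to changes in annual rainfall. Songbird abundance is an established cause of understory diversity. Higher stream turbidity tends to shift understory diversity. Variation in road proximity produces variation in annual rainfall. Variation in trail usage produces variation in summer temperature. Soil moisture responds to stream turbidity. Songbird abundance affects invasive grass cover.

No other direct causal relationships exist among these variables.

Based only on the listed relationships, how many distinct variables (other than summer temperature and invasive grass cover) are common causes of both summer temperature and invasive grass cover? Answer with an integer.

The common causes are: tick density (to summer temperature via tick density → stream turbidity → trail usage → summer temperature; to invasive grass cover via tick density → road proximity → annual rainfall → invasive grass cover).
Every other variable lacks a causal path to at least one of summer temperature and invasive grass cover.

1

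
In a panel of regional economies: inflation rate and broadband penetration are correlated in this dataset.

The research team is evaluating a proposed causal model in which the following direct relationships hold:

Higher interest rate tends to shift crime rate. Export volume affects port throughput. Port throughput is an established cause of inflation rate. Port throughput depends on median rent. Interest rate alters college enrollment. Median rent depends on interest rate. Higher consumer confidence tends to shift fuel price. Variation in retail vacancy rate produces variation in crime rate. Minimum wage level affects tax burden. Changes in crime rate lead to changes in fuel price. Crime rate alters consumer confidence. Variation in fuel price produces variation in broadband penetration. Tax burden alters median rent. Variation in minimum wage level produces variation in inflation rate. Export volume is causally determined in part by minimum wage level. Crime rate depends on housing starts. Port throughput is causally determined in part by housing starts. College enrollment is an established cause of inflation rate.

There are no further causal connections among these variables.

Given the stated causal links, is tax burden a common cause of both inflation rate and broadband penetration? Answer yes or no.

Tax burden has no stated causal path to broadband penetration. A confounder must cause both variables, so tax burden does not qualify.

no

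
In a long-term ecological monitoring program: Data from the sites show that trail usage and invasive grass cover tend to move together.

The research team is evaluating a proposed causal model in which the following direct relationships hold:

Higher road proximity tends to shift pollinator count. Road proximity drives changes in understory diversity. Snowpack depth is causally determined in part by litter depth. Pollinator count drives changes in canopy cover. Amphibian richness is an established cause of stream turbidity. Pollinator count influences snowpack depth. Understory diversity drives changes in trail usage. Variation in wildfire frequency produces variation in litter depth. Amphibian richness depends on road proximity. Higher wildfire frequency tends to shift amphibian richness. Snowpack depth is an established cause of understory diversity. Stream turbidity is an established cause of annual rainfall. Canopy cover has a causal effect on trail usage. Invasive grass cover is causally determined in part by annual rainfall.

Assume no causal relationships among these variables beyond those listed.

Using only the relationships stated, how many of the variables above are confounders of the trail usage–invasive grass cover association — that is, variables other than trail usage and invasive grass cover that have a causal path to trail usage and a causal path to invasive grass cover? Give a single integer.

The common causes are: road proximity (to trail usage via road proximity → understory diversity → trail usage; to invasive grass cover via road proximity → amphibian richness → stream turbidity → annual rainfall → invasive grass cover); wildfire frequency (to trail usage via wildfire frequency → litter depth → snowpack depth → understory diversity → trail usage; to invasive grass cover via wildfire frequency → amphibian richness → stream turbidity → annual rainfall → invasive grass cover).
Every other variable lacks a causal path to at least one of trail usage and invasive grass cover.

2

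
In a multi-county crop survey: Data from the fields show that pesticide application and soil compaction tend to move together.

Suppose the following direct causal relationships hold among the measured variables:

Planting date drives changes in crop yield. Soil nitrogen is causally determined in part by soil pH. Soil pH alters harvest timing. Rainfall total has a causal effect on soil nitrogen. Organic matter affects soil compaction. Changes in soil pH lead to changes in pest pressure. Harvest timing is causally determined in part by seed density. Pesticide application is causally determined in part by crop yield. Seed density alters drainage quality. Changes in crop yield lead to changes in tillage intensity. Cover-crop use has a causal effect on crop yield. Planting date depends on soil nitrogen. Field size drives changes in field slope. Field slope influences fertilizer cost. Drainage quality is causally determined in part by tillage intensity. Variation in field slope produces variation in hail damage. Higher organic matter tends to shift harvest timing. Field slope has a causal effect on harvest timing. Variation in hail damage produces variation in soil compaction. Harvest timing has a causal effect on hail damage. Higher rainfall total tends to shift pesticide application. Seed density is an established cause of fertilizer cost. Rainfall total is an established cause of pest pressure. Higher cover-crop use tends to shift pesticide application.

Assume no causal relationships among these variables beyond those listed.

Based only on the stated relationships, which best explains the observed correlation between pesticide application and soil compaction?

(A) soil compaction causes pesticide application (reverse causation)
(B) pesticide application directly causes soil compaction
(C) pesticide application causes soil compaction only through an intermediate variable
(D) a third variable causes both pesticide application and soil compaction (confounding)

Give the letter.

D

Soil pH causes pesticide application (soil pH → soil nitrogen → planting date → crop yield → pesticide application) and soil compaction (soil pH → harvest timing → hail damage → soil compaction) — a common cause creating the correlation.
There is no stated path from pesticide application to soil compaction or from soil compaction to pesticide application, so neither direct nor reverse causation applies.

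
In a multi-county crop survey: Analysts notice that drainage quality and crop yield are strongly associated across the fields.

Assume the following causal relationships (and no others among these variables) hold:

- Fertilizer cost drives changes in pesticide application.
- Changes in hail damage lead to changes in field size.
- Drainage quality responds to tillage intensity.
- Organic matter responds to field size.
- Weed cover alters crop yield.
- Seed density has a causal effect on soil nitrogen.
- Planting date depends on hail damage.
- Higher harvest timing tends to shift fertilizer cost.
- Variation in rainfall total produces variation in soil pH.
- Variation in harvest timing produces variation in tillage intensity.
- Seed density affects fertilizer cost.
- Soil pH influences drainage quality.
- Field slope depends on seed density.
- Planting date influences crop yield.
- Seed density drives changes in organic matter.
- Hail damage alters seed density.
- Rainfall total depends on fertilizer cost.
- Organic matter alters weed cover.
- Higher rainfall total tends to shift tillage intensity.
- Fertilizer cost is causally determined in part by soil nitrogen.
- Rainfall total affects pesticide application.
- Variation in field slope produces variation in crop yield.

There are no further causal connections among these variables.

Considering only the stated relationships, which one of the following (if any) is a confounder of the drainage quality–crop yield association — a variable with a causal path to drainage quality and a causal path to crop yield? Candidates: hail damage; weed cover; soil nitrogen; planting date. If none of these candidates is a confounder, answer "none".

Hail damage causes drainage quality (hail damage → seed density → fertilizer cost → rainfall total → soil pH → drainage quality) and also causes crop yield (hail damage → planting date → crop yield); it is a common cause of both.
Each of the other candidates lacks a causal path to at least one of drainage quality and crop yield, so they do not confound the relationship.

hail damage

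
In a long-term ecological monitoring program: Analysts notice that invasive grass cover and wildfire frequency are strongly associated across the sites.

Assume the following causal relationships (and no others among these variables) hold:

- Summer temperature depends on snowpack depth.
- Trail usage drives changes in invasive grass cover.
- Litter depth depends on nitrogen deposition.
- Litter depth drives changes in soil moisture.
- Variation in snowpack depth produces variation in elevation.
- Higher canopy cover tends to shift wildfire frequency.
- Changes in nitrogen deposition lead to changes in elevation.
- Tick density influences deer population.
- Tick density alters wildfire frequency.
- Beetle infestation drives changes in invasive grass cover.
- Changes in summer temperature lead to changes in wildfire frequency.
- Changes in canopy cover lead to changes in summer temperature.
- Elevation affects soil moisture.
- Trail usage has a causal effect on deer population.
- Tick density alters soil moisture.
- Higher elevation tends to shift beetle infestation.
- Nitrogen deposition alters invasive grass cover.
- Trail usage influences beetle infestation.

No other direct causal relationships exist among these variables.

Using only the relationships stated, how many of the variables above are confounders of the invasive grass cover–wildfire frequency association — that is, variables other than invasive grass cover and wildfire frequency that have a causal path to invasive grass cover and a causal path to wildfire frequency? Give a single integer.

1

The common causes are: snowpack depth (to invasive grass cover via snowpack depth → elevation → beetle infestation → invasive grass cover; to wildfire frequency via snowpack depth → summer temperature → wildfire frequency).
Every other variable lacks a causal path to at least one of invasive grass cover and wildfire frequency.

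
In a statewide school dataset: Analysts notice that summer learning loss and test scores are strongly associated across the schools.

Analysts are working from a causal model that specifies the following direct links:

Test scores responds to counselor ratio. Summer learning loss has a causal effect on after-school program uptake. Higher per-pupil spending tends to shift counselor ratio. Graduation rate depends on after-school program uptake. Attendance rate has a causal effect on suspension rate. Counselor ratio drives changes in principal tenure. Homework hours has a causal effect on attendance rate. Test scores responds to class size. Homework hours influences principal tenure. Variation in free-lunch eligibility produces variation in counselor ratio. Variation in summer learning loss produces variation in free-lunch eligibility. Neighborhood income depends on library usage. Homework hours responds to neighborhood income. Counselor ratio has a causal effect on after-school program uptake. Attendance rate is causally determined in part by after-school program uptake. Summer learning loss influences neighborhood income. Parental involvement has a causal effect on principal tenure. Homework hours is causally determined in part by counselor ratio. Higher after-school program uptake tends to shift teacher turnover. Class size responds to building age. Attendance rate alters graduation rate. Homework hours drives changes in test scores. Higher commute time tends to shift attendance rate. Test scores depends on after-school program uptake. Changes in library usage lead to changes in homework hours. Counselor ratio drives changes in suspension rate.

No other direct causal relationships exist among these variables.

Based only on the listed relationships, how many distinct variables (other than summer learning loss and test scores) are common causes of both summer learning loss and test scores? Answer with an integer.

0

No listed variable has a causal path to both summer learning loss and test scores, so there are no common causes.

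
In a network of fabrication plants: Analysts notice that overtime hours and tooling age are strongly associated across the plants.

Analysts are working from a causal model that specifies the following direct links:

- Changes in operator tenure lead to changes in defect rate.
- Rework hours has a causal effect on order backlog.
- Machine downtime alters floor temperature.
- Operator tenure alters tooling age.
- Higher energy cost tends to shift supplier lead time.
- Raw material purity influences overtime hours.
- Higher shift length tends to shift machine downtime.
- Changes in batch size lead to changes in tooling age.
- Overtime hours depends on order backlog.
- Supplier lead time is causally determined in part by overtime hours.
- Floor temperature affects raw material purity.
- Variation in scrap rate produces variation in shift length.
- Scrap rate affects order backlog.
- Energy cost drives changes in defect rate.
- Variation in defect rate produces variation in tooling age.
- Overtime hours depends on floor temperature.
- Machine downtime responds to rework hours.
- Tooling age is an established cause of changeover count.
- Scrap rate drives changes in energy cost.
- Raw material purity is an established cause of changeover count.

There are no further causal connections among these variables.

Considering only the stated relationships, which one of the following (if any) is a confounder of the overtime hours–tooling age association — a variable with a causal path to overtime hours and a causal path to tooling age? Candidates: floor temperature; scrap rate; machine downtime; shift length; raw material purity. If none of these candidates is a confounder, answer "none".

scrap rate

Scrap rate causes overtime hours (scrap rate → order backlog → overtime hours) and also causes tooling age (scrap rate → energy cost → defect rate → tooling age); it is a common cause of both.
Each of the other candidates lacks a causal path to at least one of overtime hours and tooling age, so they do not confound the relationship.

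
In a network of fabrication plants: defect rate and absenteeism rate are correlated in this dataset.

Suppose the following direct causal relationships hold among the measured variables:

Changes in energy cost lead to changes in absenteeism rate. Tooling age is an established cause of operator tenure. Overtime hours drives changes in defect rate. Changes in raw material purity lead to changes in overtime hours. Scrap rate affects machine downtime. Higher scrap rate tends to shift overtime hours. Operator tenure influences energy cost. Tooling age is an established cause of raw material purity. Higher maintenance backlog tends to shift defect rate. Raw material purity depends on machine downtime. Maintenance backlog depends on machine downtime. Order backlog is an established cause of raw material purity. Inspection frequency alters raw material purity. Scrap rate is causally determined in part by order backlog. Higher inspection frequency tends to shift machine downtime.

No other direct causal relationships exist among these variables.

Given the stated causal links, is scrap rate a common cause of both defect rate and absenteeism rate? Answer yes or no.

no

Scrap rate has no stated causal path to absenteeism rate. A confounder must cause both variables, so scrap rate does not qualify.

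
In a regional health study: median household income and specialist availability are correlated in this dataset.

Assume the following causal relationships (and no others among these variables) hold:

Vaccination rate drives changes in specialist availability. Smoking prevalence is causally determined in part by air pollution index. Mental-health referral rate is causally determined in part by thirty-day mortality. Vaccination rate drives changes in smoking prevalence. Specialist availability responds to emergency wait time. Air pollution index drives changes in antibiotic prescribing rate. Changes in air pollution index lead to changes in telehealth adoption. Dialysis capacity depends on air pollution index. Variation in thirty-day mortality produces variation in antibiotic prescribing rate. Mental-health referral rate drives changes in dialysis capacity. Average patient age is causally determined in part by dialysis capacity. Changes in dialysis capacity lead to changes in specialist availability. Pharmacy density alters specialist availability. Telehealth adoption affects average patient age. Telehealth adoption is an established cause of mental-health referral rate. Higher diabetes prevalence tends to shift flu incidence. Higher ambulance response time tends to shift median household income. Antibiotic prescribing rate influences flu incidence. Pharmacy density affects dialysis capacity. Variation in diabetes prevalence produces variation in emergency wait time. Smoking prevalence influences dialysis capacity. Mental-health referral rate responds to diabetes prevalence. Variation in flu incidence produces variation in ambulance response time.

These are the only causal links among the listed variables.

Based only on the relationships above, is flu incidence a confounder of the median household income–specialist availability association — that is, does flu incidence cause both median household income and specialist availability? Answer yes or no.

Flu incidence has no stated causal path to specialist availability. A confounder must cause both variables, so flu incidence does not qualify.

no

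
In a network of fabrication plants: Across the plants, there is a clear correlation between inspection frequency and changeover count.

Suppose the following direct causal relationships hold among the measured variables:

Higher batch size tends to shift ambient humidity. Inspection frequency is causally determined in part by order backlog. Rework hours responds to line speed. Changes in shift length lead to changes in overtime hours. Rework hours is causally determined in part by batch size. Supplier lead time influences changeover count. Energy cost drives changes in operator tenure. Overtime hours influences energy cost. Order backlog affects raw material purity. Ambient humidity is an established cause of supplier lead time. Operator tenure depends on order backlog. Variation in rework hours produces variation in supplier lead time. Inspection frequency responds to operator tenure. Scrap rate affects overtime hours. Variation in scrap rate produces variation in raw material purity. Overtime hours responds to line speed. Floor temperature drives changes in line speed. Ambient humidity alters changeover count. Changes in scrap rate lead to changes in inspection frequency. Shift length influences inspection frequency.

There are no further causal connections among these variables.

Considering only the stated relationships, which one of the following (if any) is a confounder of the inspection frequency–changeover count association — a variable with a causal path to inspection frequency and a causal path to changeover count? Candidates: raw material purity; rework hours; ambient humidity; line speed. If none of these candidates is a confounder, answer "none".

Line speed causes inspection frequency (line speed → overtime hours → energy cost → operator tenure → inspection frequency) and also causes changeover count (line speed → rework hours → supplier lead time → changeover count); it is a common cause of both.
Each of the other candidates lacks a causal path to at least one of inspection frequency and changeover count, so they do not confound the relationship.

line speed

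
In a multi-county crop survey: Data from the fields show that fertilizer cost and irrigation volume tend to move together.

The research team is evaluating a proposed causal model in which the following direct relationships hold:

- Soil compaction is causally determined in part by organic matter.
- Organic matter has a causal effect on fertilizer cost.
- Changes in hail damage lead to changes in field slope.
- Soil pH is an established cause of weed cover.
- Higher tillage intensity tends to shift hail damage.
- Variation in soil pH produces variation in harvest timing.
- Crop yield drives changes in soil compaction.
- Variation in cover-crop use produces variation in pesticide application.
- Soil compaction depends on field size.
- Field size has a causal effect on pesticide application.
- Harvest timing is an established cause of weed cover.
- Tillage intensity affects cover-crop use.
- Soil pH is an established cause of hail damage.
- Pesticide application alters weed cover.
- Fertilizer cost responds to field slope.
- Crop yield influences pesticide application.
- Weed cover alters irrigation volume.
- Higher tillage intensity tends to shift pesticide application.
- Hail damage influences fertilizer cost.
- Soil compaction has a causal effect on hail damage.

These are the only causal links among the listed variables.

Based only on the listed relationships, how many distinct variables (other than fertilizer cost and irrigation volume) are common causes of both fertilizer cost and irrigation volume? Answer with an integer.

4

The common causes are: crop yield (to fertilizer cost via crop yield → soil compaction → hail damage → fertilizer cost; to irrigation volume via crop yield → pesticide application → weed cover → irrigation volume); field size (to fertilizer cost via field size → soil compaction → hail damage → fertilizer cost; to irrigation volume via field size → pesticide application → weed cover → irrigation volume); soil pH (to fertilizer cost via soil pH → hail damage → fertilizer cost; to irrigation volume via soil pH → weed cover → irrigation volume); tillage intensity (to fertilizer cost via tillage intensity → hail damage → fertilizer cost; to irrigation volume via tillage intensity → pesticide application → weed cover → irrigation volume).
Every other variable lacks a causal path to at least one of fertilizer cost and irrigation volume.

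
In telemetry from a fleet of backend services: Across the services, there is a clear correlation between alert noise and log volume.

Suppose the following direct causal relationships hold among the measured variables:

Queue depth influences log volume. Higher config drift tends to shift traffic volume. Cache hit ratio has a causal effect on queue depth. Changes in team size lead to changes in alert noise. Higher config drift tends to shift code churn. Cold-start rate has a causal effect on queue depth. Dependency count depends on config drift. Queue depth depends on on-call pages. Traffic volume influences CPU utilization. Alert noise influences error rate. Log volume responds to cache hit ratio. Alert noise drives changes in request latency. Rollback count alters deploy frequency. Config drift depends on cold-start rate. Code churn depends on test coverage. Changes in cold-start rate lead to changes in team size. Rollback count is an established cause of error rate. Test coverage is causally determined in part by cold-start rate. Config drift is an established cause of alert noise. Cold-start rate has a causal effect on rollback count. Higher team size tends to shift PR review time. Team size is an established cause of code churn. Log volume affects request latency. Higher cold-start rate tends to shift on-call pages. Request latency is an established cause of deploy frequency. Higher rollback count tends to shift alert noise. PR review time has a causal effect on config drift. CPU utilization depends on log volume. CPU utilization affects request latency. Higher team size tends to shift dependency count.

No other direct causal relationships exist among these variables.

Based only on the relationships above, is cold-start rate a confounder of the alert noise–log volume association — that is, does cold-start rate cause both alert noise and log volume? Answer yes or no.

Cold-start rate has a causal path to alert noise (cold-start rate → team size → alert noise) and to log volume (cold-start rate → queue depth → log volume), so it is a common cause of both — a confounder.

yes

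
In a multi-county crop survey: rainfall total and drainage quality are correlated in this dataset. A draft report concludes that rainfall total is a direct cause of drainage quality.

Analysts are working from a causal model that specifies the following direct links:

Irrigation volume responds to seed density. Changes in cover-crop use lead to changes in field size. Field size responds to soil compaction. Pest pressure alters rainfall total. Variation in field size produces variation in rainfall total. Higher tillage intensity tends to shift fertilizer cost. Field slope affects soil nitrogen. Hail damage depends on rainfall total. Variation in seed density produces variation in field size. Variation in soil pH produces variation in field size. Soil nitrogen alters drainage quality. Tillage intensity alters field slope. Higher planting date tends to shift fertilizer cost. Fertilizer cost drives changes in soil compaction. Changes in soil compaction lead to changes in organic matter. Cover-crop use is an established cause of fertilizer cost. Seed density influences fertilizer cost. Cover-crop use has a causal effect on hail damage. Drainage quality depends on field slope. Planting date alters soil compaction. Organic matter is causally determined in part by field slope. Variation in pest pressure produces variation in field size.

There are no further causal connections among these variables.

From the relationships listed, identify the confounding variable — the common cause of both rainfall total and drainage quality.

tillage intensity

Tillage intensity has a causal path to rainfall total (tillage intensity → fertilizer cost → soil compaction → field size → rainfall total) and a separate causal path to drainage quality (tillage intensity → field slope → drainage quality), so it is a common cause of both.
No stated relationship gives rainfall total a causal route to drainage quality, so the correlation is explained by the shared upstream cause rather than a direct effect.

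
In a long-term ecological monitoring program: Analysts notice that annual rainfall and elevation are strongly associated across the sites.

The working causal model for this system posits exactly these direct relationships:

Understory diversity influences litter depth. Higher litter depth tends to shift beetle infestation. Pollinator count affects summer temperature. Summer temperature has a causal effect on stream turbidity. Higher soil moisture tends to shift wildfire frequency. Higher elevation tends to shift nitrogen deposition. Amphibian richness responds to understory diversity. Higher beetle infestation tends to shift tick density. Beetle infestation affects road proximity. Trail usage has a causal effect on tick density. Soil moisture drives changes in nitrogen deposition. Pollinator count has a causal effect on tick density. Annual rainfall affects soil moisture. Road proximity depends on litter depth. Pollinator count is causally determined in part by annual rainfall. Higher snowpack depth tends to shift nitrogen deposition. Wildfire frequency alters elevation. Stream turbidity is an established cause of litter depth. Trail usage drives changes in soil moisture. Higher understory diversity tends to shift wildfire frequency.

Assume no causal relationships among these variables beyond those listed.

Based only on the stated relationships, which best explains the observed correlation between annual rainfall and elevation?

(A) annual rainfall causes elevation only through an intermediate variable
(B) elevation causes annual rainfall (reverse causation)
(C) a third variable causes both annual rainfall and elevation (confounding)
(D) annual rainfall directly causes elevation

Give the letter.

A

Annual rainfall reaches elevation through annual rainfall → soil moisture → wildfire frequency → elevation — an indirect causal chain with no direct annual rainfall → elevation link. No variable causes both annual rainfall and elevation, so confounding is ruled out; the effect is mediated.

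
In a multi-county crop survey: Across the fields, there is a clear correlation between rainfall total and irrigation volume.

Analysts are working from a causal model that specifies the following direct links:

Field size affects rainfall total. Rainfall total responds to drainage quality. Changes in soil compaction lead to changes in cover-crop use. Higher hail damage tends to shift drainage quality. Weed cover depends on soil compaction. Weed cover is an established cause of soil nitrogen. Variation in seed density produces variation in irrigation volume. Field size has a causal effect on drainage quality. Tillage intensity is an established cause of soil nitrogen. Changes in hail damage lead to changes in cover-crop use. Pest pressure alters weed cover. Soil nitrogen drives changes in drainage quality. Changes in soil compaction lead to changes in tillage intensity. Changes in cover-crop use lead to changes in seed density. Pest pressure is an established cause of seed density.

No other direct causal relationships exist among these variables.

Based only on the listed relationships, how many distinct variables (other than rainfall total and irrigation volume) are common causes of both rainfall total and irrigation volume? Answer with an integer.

The common causes are: hail damage (to rainfall total via hail damage → drainage quality → rainfall total; to irrigation volume via hail damage → cover-crop use → seed density → irrigation volume); pest pressure (to rainfall total via pest pressure → weed cover → soil nitrogen → drainage quality → rainfall total; to irrigation volume via pest pressure → seed density → irrigation volume); soil compaction (to rainfall total via soil compaction → weed cover → soil nitrogen → drainage quality → rainfall total; to irrigation volume via soil compaction → cover-crop use → seed density → irrigation volume).
Every other variable lacks a causal path to at least one of rainfall total and irrigation volume.

3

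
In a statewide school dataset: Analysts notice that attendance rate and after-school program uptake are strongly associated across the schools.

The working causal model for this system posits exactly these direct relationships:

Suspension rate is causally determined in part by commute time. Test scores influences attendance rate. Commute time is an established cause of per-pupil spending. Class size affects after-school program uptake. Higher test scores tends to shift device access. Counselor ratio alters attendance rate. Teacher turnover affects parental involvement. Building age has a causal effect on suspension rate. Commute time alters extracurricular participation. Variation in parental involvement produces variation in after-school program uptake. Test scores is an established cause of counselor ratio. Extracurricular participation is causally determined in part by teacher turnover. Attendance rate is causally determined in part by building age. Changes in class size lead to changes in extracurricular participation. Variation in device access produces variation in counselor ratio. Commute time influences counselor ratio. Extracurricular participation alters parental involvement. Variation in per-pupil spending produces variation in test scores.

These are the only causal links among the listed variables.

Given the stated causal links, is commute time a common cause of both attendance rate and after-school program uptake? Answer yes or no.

yes

Commute time has a causal path to attendance rate (commute time → counselor ratio → attendance rate) and to after-school program uptake (commute time → extracurricular participation → parental involvement → after-school program uptake), so it is a common cause of both — a confounder.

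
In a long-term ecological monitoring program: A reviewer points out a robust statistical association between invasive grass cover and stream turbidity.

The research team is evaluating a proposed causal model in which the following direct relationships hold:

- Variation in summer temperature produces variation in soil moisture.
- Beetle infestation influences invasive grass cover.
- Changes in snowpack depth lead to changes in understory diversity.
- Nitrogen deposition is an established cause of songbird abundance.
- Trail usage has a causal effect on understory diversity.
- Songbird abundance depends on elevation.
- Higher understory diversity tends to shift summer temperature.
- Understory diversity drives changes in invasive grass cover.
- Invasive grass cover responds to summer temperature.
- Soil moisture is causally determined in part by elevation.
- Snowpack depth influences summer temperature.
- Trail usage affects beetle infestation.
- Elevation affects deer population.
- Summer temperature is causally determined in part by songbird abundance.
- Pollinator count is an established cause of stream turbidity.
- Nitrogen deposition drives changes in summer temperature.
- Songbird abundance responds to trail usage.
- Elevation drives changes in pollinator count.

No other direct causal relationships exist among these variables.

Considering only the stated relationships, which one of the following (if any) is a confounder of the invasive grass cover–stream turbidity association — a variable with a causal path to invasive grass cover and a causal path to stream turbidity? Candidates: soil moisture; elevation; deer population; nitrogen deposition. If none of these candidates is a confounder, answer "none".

Elevation causes invasive grass cover (elevation → songbird abundance → summer temperature → invasive grass cover) and also causes stream turbidity (elevation → pollinator count → stream turbidity); it is a common cause of both.
Each of the other candidates lacks a causal path to at least one of invasive grass cover and stream turbidity, so they do not confound the relationship.

elevation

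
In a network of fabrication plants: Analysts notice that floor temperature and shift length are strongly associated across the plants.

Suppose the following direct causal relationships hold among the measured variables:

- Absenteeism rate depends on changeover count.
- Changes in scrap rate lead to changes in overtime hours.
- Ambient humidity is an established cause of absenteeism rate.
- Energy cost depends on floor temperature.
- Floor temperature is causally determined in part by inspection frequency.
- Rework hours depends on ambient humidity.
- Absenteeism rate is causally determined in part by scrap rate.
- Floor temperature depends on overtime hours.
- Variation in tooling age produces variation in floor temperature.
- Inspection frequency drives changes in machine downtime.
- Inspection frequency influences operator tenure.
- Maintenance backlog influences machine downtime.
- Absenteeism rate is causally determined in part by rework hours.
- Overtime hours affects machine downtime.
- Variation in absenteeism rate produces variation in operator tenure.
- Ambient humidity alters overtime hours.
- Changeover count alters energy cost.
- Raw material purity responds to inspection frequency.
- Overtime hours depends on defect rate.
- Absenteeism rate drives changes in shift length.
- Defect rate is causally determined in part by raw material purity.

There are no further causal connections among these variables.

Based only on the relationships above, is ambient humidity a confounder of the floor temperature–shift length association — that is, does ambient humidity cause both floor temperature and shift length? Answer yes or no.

yes

Ambient humidity has a causal path to floor temperature (ambient humidity → overtime hours → floor temperature) and to shift length (ambient humidity → absenteeism rate → shift length), so it is a common cause of both — a confounder.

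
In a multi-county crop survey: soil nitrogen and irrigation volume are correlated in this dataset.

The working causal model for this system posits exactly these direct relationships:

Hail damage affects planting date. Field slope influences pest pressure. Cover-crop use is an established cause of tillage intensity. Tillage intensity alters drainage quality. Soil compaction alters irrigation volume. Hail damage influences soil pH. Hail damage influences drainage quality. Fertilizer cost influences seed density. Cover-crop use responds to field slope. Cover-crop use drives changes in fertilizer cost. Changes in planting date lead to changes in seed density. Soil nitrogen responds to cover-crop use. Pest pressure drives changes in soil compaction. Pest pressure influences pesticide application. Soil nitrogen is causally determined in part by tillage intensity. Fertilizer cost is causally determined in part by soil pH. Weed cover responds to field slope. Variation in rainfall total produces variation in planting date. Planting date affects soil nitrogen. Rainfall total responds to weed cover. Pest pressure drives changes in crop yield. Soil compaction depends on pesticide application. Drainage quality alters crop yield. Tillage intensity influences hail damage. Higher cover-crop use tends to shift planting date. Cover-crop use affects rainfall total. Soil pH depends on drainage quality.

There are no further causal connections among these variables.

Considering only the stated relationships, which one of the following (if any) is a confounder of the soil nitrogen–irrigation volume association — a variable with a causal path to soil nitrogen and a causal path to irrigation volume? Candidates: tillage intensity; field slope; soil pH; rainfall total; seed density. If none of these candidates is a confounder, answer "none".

Field slope causes soil nitrogen (field slope → cover-crop use → soil nitrogen) and also causes irrigation volume (field slope → pest pressure → soil compaction → irrigation volume); it is a common cause of both.
Each of the other candidates lacks a causal path to at least one of soil nitrogen and irrigation volume, so they do not confound the relationship.

field slope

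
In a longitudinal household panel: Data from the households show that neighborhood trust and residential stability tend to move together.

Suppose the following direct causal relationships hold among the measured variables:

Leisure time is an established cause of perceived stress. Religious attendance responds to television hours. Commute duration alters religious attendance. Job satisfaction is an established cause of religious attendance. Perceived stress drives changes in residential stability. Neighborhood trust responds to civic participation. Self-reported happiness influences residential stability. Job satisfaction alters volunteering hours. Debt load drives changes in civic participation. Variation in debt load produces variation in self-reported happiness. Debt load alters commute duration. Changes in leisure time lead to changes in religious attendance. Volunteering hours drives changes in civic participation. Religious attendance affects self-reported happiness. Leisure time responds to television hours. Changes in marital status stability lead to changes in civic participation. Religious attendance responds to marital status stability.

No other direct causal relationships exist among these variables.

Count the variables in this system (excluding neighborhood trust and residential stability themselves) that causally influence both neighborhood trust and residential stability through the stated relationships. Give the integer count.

The common causes are: debt load (to neighborhood trust via debt load → civic participation → neighborhood trust; to residential stability via debt load → self-reported happiness → residential stability); job satisfaction (to neighborhood trust via job satisfaction → volunteering hours → civic participation → neighborhood trust; to residential stability via job satisfaction → religious attendance → self-reported happiness → residential stability); marital status stability (to neighborhood trust via marital status stability → civic participation → neighborhood trust; to residential stability via marital status stability → religious attendance → self-reported happiness → residential stability).
Every other variable lacks a causal path to at least one of neighborhood trust and residential stability.

3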